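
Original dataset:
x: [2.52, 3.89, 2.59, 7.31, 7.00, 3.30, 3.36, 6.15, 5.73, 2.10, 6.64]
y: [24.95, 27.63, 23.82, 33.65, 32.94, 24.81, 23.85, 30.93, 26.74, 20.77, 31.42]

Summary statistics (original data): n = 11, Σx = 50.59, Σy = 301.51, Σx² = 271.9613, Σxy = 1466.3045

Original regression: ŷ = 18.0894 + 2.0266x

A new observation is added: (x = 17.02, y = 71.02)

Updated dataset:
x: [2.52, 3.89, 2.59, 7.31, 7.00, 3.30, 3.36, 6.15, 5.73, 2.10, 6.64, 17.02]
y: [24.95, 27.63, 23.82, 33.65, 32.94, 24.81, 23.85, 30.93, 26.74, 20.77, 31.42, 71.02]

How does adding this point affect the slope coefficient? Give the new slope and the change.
New slope β₁ = 3.1883 versus 2.0266 before: a change of +1.1617 (+57.3%).

The new point has HIGH LEVERAGE: x = 17.02 is far from the original mean x̄ = 50.59/11 ≈ 4.60 (original range [2.10, 7.31]).

Step 1: Update the sums with the new point (n goes from 11 to 12)
Σx  = 50.59 + 17.02 = 67.61
Σy  = 301.51 + 71.02 = 372.53
Σx² = 271.9613 + 17.02² = 271.9613 + 289.6804 = 561.6417
Σxy = 1466.3045 + 17.02×71.02 = 1466.3045 + 1208.7604 = 2675.0649

Step 2: Recompute the slope with b₁ = (nΣxy − ΣxΣy) / (nΣx² − (Σx)²)
Numerator   = 12×2675.0649 − 67.61×372.53 = 32100.7788 − 25186.7533 = 6914.0255
Denominator = 12×561.6417 − 67.61² = 6739.7004 − 4571.1121 = 2168.5883
b₁(new) = 6914.0255 / 2168.5883 = 3.1883

(Same formula on the original sums: (11×1466.3045 − 50.59×301.51) / (11×271.9613 − 50.59²) = 875.9586 / 432.2262 = 2.0266, matching the given fit.)

Step 3: Change in slope
Δβ₁ = 3.1883 − 2.0266 = +1.1617
Relative change = +1.1617 / 2.0266 × 100% = +57.3%
→ the slope increases when the point is added.

Because the point sits above the extension of the original line at a high-leverage x, it tilts the fit up.
In practice: check such a point for data-entry or measurement error.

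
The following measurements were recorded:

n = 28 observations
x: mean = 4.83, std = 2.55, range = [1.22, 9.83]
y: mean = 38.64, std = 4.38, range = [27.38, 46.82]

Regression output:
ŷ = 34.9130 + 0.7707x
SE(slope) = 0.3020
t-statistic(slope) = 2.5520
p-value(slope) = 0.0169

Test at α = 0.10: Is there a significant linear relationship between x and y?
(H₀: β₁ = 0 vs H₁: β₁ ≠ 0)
p-value = 0.0169 < α = 0.10, so we reject H₀. The relationship is significant.

Hypothesis test for the slope coefficient:

H₀: β₁ = 0 (no linear relationship)
H₁: β₁ ≠ 0 (linear relationship exists)

Test statistic: t = β̂₁ / SE(β̂₁) = 0.7707 / 0.3020 = 2.5520

With df = 26, the two-sided p-value for |t| = 2.5520 is 0.0169.

Decision rule: reject H₀ if p-value < α.
p-value = 0.0169 < α = 0.10 → reject H₀.

At α = 0.10 the data do provide convincing evidence of a nonzero slope.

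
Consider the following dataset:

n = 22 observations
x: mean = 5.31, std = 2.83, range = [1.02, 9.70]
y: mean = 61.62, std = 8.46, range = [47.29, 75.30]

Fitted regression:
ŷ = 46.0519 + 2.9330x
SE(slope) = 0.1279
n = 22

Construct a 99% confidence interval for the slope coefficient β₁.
The 99% CI for β₁ is (2.5691, 3.2969)

Confidence interval for the slope:

The 99% CI for β₁ is: β̂₁ ± t*(α/2, n-2) × SE(β̂₁)

Step 1: Find critical t-value
- Confidence level = 0.99
- Degrees of freedom = n - 2 = 22 - 2 = 20
- t*(α/2, 20) = 2.8453

Step 2: Calculate margin of error
Margin = 2.8453 × 0.1279 = 0.3639

Step 3: Construct interval
CI = 2.9330 ± 0.3639
CI = (2.5691, 3.2969)

Interpretation: each one-unit increase in x is associated with a change in mean y of between 2.5691 and 3.2969, with 99% confidence.
Since 0 is outside the interval, a two-sided test at α = 0.01 would reject H₀: β₁ = 0.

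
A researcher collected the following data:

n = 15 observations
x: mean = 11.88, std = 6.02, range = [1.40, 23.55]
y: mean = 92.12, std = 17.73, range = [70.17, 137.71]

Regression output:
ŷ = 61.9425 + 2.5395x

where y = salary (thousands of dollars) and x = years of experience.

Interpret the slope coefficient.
For each additional year of experience, predicted salary increases by approximately 2.5395 thousand dollars.

The slope β₁ = 2.5395 gives the rate at which the fitted salary changes with experience.

Interpretation:
- Experience up by 1 year → predicted salary increases by 2.5395 thousand dollars
- This is a linear approximation: the same per-unit change is assumed across the whole observed x range

(β₀ = 61.9425 is the fitted value at x = 0 and is not part of the slope interpretation.)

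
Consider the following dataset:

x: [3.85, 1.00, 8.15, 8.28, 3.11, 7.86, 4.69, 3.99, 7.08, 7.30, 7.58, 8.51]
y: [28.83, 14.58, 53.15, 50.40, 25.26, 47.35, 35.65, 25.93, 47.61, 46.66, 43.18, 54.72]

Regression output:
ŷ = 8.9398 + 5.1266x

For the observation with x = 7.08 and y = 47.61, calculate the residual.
Residual = 2.3739

The residual is the difference between the actual value and the predicted value:

Residual = y - ŷ

Step 1: Calculate predicted value
ŷ = 8.9398 + 5.1266 × 7.08
ŷ = 45.2361

Step 2: Calculate residual
Residual = 47.61 - 45.2361
Residual = 2.3739

Interpretation: the model underestimates the actual value by 2.3739 at this point (positive residual → observation lies above the fitted line).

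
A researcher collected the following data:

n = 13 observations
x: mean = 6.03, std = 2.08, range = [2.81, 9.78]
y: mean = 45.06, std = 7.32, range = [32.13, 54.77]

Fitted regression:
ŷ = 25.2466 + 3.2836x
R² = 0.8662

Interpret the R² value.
The model explains 86.62% of the variance in y (R² = 0.8662), leaving 13.38% unexplained; the fit is strong.

R² = 1 − SS_res/SS_tot compares the residual scatter to the total scatter of y about its mean.

Here R² = 0.8662:
- Explained: 86.62% of the variation in y
- Unexplained (residual): 100% − 86.62% = 13.38%
- Rule of thumb (below 0.3 weak; 0.3 to below 0.7 moderate; 0.7 and above strong) → strong

Calculation: R² = 1 − (SS_res / SS_tot), where SS_res is the sum of squared residuals and SS_tot the total sum of squares.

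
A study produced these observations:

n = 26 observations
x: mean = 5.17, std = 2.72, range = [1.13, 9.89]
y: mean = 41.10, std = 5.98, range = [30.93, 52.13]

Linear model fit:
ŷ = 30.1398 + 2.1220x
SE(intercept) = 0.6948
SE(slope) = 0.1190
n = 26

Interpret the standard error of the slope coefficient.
SE(slope) = 0.1190 measures the uncertainty in the estimated slope. The coefficient is estimated precisely (SE/|β̂₁| = 5.6%).

SE(β̂₁) = 0.1190 says: if we drew many samples of n = 26 from the same population and refit each time, the fitted slopes would scatter with a standard deviation of roughly 0.1190 around the true β₁.

Relative precision:
- SE / |β̂₁| = 0.1190 / 2.1220 = 5.6%
- Rule of thumb (under 20%: precise; 20% to under 50%: moderately precise; 50% or more: imprecise) → precise

Rough 95% range (±2 SE): 2.1220 ± 0.2380 → (1.8840, 2.3600).

What drives SE(β̂₁): wider spread of x values → smaller SE.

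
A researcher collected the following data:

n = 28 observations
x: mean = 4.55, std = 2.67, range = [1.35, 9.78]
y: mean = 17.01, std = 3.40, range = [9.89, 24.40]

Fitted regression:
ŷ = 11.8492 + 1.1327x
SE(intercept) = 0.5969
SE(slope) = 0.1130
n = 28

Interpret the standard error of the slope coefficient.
The slope 1.1327 is pinned down to within about ±0.1130 (one SE) by these data — relative uncertainty 10.0%, i.e. precise.

What SE measures:
- The standard error quantifies the sampling variability of the coefficient estimate
- It is the estimated standard deviation of β̂₁ across hypothetical repeated samples of the same size
- Smaller SE → more precise estimate

Relative precision:
- SE / |β̂₁| = 0.1130 / 1.1327 = 10.0%
- Rule of thumb (under 20%: precise; 20% to under 50%: moderately precise; 50% or more: imprecise) → precise

Link to interval estimation: a confidence interval for β₁ is β̂₁ ± t* × 0.1130, so SE sets the half-width per unit of t*.

What drives SE(β̂₁): larger n (here n = 28) → smaller SE; wider spread of x values → smaller SE; more residual scatter → larger SE.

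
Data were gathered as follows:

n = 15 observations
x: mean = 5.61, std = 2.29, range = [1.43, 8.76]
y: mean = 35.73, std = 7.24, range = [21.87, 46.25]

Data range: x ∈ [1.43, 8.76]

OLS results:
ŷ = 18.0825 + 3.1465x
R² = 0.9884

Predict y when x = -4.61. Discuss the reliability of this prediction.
The equation gives ŷ = 3.5771; however x = -4.61 is 6.04 units below the observed range, so this extrapolated value should not be trusted.

Prediction calculation:
ŷ = 18.0825 + 3.1465 × (-4.61)
ŷ = 3.5771

Reliability:
- Data range: x ∈ [1.43, 8.76]
- Prediction point: x = -4.61 is 6.04 units below the observed range → this is EXTRAPOLATION, not interpolation

Why that matters here:
- R² describes fit only over the sampled x values; it says nothing about behaviour beyond them
- The linear relationship may not hold outside the observed range
- Real relationships often flatten, saturate, or turn nonlinear at extremes

The R² = 0.9884 only validates the fit within [1.43, 8.76]; treat ŷ = 3.5771 with caution.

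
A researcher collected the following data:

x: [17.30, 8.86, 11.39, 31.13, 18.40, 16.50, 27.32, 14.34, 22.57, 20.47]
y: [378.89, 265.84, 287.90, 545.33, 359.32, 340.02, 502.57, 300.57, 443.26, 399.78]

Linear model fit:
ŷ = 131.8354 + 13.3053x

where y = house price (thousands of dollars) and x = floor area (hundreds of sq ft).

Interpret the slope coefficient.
On average, house price is about 13.3053 thousand dollars higher for every extra hundred sq ft of floor area.

The slope β₁ = 13.3053 gives the rate at which the fitted house price changes with floor area.

Interpretation:
- Floor area up by 1 hundred sq ft → predicted house price increases by 13.3053 thousand dollars
- This is a linear approximation: the same per-unit change is assumed across the whole observed x range
- The sign (+) gives the direction; the magnitude 13.3053 gives the size of the effect per hundred sq ft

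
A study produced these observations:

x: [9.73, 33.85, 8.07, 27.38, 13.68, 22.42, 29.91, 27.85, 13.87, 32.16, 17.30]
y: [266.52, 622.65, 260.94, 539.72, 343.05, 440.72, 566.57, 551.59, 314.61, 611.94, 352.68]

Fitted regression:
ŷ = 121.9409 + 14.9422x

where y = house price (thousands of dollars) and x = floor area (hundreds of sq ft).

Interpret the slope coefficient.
On average, house price is about 14.9422 thousand dollars higher for every extra hundred sq ft of floor area.

The slope β₁ = 14.9422 gives the rate at which the fitted house price changes with floor area.

Interpretation:
- Floor area up by 1 hundred sq ft → predicted house price increases by 14.9422 thousand dollars
- The effect is assumed constant over the observed range of x (linearity)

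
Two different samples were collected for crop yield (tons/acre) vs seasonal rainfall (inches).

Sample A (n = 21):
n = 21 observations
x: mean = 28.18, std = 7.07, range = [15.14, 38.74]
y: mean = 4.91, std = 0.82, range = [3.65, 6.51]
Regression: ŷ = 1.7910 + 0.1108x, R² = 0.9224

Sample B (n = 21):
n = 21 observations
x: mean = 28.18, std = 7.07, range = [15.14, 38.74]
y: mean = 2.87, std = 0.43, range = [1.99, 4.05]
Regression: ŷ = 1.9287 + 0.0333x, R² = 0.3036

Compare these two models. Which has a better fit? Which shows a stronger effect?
Model A has the better fit (R² = 0.9224 vs 0.3036). Model A shows the stronger effect (|β₁| = 0.1108 vs 0.0333).

Model Comparison:

Which explains more variance? (R²)
- Model A: R² = 0.9224 → 92.24% of variance in crop yield explained
- Model B: R² = 0.3036 → 30.36% of variance in crop yield explained
- 0.9224 > 0.3036 → Model A has the better fit

Effect size (slope magnitude):
- Model A: β₁ = 0.1108 → predicted crop yield rises 0.1108 tons/acre per additional inch of rainfall
- Model B: β₁ = 0.0333 → predicted crop yield rises 0.0333 tons/acre per additional inch of rainfall
- |0.1108| > |0.0333| → Model A shows the stronger marginal effect

Notes:
- R² measures how tightly points cluster around the line; β₁ measures how steep the line is — they answer different questions.
- A better fit (higher R²) doesn't necessarily mean a more important relationship.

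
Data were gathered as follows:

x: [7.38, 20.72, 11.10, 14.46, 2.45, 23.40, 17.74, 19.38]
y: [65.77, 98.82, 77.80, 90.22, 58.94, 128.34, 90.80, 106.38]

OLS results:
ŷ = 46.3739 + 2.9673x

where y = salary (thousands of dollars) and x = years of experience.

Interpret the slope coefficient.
For each additional year of experience, predicted salary increases by approximately 2.9673 thousand dollars.

The slope β₁ = 2.9673 gives the rate at which the fitted salary changes with experience.

Interpretation:
- Experience up by 1 year → predicted salary increases by 2.9673 thousand dollars
- This is a linear approximation: the same per-unit change is assumed across the whole observed x range
- The sign (+) gives the direction; the magnitude 2.9673 gives the size of the effect per year

(β₀ = 46.3739 is the fitted value at x = 0 and is not part of the slope interpretation.)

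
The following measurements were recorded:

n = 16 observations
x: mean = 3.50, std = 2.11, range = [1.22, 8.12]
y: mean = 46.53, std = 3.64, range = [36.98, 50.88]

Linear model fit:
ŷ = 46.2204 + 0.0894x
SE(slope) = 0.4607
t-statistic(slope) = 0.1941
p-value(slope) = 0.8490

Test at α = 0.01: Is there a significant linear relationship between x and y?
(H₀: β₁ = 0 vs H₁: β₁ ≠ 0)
Since p-value = 0.8490 ≥ α = 0.01, fail to reject H₀ — the slope is not significantly different from 0.

Hypothesis test for the slope coefficient:

H₀: β₁ = 0 (no linear relationship)
H₁: β₁ ≠ 0 (linear relationship exists)

Test statistic: t = β̂₁ / SE(β̂₁) = 0.0894 / 0.4607 = 0.1941

The p-value (0.8490) is the probability, under H₀, of a t-statistic at least as extreme as |t| = 0.1941 (two-sided, df = n − 2 = 14).

Decision rule: reject H₀ if p-value < α.
p-value = 0.8490 ≥ α = 0.01 → fail to reject H₀.

At α = 0.01 the data do not provide convincing evidence of a nonzero slope.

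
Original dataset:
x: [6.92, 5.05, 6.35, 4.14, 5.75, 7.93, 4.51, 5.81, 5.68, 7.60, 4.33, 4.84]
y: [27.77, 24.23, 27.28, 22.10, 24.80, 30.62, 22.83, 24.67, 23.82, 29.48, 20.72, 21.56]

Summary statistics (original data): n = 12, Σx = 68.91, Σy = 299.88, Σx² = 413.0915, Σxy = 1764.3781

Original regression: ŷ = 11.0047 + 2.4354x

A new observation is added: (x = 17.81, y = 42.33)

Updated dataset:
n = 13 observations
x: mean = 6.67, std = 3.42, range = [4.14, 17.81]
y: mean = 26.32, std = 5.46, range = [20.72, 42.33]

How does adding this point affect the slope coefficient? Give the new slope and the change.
The slope changes from 2.4354 to 1.5512 (change of -0.8842, or -36.3%).

x = 17.81 lies well outside the original x-range [4.14, 7.93] (x̄ ≈ 5.74), so this observation has high leverage and can move the slope substantially.

Step 1: Update the sums with the new point (n goes from 12 to 13)
Σx  = 68.91 + 17.81 = 86.72
Σy  = 299.88 + 42.33 = 342.21
Σx² = 413.0915 + 17.81² = 413.0915 + 317.1961 = 730.2876
Σxy = 1764.3781 + 17.81×42.33 = 1764.3781 + 753.8973 = 2518.2754

Step 2: Recompute the slope with b₁ = (nΣxy − ΣxΣy) / (nΣx² − (Σx)²)
Numerator   = 13×2518.2754 − 86.72×342.21 = 32737.5802 − 29676.4512 = 3061.1290
Denominator = 13×730.2876 − 86.72² = 9493.7388 − 7520.3584 = 1973.3804
b₁(new) = 3061.1290 / 1973.3804 = 1.5512

(Same formula on the original sums: (12×1764.3781 − 68.91×299.88) / (12×413.0915 − 68.91²) = 507.8064 / 208.5099 = 2.4354, matching the given fit.)

Step 3: Change in slope
Δβ₁ = 1.5512 − 2.4354 = -0.8842
Relative change = -0.8842 / 2.4354 × 100% = -36.3%
→ the slope decreases when the point is added.

Because the point sits below the extension of the original line at a high-leverage x, it tilts the fit down.
In practice: examine leverage (hᵢ) and Cook's distance rather than deleting it automatically; investigate whether it comes from the same population as the rest of the sample.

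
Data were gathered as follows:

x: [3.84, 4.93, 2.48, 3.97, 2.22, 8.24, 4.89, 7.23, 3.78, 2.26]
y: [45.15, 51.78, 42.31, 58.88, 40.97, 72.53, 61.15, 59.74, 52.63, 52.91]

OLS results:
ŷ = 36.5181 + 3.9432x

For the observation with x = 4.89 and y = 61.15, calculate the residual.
Residual = 5.3497

The residual is the difference between the actual value and the predicted value:

Residual = y - ŷ

Step 1: Calculate predicted value
ŷ = 36.5181 + 3.9432 × 4.89
ŷ = 55.8003

Step 2: Calculate residual
Residual = 61.15 - 55.8003
Residual = 5.3497

Sign check: y > ŷ, so the point is above the line and the fit underestimates here.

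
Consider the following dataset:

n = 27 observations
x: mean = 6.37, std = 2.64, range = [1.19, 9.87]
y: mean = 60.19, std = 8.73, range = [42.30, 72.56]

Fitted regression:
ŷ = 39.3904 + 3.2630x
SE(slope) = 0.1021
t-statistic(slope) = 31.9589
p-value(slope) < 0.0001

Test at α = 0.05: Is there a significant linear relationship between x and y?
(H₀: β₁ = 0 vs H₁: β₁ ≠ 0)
Since p-value < 0.0001 < α = 0.05, reject H₀ — the slope is significantly different from 0.

Hypothesis test for the slope coefficient:

H₀: β₁ = 0 (no linear relationship)
H₁: β₁ ≠ 0 (linear relationship exists)

Test statistic: t = β̂₁ / SE(β̂₁) = 3.2630 / 0.1021 = 31.9589

The p-value (<0.0001) is the probability, under H₀, of a t-statistic at least as extreme as |t| = 31.9589 (two-sided, df = n − 2 = 25).

Decision rule: reject H₀ if p-value < α.
p-value < 0.0001 < α = 0.05 → reject H₀.

Conclusion: the linear association between x and y is significant at the 5% level.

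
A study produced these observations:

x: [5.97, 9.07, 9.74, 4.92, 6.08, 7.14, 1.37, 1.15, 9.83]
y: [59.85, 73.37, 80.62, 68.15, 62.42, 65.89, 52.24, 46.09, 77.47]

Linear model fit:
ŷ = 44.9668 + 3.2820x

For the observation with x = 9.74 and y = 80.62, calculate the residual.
Residual = 3.6865

The residual is the difference between the actual value and the predicted value:

Residual = y - ŷ

Step 1: Calculate predicted value
ŷ = 44.9668 + 3.2820 × 9.74
ŷ = 76.9335

Step 2: Calculate residual
Residual = 80.62 - 76.9335
Residual = 3.6865

The residual is positive, so the observed y = 80.62 sits above the regression line (the line underestimates it by 3.6865).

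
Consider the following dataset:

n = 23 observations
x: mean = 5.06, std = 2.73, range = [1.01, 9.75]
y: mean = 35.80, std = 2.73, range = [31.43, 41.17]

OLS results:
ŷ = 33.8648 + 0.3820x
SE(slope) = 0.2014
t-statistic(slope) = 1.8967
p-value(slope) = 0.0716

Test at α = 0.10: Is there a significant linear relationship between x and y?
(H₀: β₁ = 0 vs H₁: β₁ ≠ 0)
p-value = 0.0716 < α = 0.10, so we reject H₀. The relationship is significant.

Hypothesis test for the slope coefficient:

H₀: β₁ = 0 (no linear relationship)
H₁: β₁ ≠ 0 (linear relationship exists)

Test statistic: t = β̂₁ / SE(β̂₁) = 0.3820 / 0.2014 = 1.8967

The p-value (0.0716) is the probability, under H₀, of a t-statistic at least as extreme as |t| = 1.8967 (two-sided, df = n − 2 = 21).

Decision rule: reject H₀ if p-value < α.
p-value = 0.0716 < α = 0.10 → reject H₀.

At α = 0.10 the data do provide convincing evidence of a nonzero slope.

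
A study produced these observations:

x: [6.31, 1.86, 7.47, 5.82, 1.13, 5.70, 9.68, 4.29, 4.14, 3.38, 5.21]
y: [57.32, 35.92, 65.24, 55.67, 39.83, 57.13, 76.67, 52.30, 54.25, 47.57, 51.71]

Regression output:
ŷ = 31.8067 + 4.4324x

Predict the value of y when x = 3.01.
ŷ = 45.1482

Plug x = 3.01 into the fitted line:

ŷ = 31.8067 + 4.4324 × 3.01
ŷ = 31.8067 + 13.3415
ŷ = 45.1482

This is a point prediction; actual observations scatter around it by roughly the residual standard deviation.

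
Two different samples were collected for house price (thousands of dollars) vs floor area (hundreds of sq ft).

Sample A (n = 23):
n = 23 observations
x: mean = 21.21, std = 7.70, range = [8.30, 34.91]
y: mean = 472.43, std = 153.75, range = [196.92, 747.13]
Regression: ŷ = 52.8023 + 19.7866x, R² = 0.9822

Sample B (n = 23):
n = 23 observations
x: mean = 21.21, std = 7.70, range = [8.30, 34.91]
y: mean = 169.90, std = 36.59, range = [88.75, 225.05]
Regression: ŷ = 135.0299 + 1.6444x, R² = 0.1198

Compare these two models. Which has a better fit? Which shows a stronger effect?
Model A has the better fit (R² = 0.9822 vs 0.1198). Model A shows the stronger effect (|β₁| = 19.7866 vs 1.6444).

Model Comparison:

Which explains more variance? (R²)
- Model A: R² = 0.9822 → 98.22% of variance in house price explained
- Model B: R² = 0.1198 → 11.98% of variance in house price explained
- 0.9822 > 0.1198 → Model A has the better fit

Which has the larger per-hundred sq ft effect? (|β₁|)
- Model A: β₁ = 19.7866 → predicted house price rises 19.7866 thousand dollars per additional hundred sq ft of floor area
- Model B: β₁ = 1.6444 → predicted house price rises 1.6444 thousand dollars per additional hundred sq ft of floor area
- |19.7866| > |1.6444| → Model A shows the stronger marginal effect

Note: R² measures how tightly points cluster around the line; β₁ measures how steep the line is — they answer different questions.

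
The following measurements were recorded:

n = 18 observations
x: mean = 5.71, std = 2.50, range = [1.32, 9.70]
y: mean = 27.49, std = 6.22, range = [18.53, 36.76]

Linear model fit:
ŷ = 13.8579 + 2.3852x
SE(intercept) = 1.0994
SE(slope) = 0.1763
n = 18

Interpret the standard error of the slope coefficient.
The slope 2.3852 is pinned down to within about ±0.1763 (one SE) by these data — relative uncertainty 7.4%, i.e. precise.

SE(β̂₁) = s / √Sxx, where s is the residual standard deviation and Sxx = Σ(x − x̄)². It is the yardstick for how far β̂₁ = 2.3852 could plausibly be from the true slope.

Relative precision:
- SE / |β̂₁| = 0.1763 / 2.3852 = 7.4%
- Rule of thumb (under 20%: precise; 20% to under 50%: moderately precise; 50% or more: imprecise) → precise

Rough 95% range (±2 SE): 2.3852 ± 0.3526 → (2.0326, 2.7378).

What drives SE(β̂₁): more residual scatter → larger SE; wider spread of x values → smaller SE; larger n (here n = 18) → smaller SE.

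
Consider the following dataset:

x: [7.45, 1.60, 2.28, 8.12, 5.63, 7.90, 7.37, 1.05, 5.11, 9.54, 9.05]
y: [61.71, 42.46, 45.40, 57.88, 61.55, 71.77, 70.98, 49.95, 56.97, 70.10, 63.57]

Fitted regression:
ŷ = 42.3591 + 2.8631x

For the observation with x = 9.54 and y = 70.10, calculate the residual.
Residual = 0.4269

The residual is the difference between the actual value and the predicted value:

Residual = y - ŷ

Step 1: Calculate predicted value
ŷ = 42.3591 + 2.8631 × 9.54
ŷ = 69.6731

Step 2: Calculate residual
Residual = 70.10 - 69.6731
Residual = 0.4269

Interpretation: the model underestimates the actual value by 0.4269 at this point (positive residual → observation lies above the fitted line).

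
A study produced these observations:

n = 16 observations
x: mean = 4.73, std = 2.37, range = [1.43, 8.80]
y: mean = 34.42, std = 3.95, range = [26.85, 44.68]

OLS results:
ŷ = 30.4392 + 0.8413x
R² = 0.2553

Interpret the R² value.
R² = 0.2553 means 25.53% of the variation in y is explained by the linear relationship with x. This indicates a weak fit.

R² (coefficient of determination) measures the proportion of variance in y explained by the regression model.

Here R² = 0.2553:
- Explained: 25.53% of the variation in y
- Unexplained (residual): 100% − 25.53% = 74.47%
- Rule of thumb (below 0.3 weak; 0.3 to below 0.7 moderate; 0.7 and above strong) → weak

Equivalently, for simple linear regression R² = r², so |r| = √0.2553 ≈ 0.5053.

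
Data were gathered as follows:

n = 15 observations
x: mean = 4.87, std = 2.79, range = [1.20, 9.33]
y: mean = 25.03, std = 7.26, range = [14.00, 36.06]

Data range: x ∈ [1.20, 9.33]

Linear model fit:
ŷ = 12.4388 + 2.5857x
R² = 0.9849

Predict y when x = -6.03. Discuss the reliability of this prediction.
The equation gives ŷ = -3.1530; however x = -6.03 is 7.23 units below the observed range, so this extrapolated value should not be trusted.

Prediction calculation:
ŷ = 12.4388 + 2.5857 × (-6.03)
ŷ = -3.1530

Reliability:
- Data range: x ∈ [1.20, 9.33]
- Prediction point: x = -6.03 is 7.23 units below the observed range → this is EXTRAPOLATION, not interpolation

Why that matters here:
- The standard error of prediction grows with (x − x̄)², and x = -6.03 is far from x̄ = 4.87
- R² describes fit only over the sampled x values; it says nothing about behaviour beyond them

The R² = 0.9849 only validates the fit within [1.20, 9.33]; treat ŷ = -3.1530 with caution.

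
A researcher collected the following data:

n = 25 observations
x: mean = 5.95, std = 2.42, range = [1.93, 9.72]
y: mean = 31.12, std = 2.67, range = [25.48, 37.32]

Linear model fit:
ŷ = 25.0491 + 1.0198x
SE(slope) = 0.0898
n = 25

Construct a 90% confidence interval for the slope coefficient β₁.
The 90% CI for β₁ is (0.8659, 1.1737)

Confidence interval for the slope:

The 90% CI for β₁ is: β̂₁ ± t*(α/2, n-2) × SE(β̂₁)

Step 1: Find critical t-value
- Confidence level = 0.9
- Degrees of freedom = n - 2 = 25 - 2 = 23
- t*(α/2, 23) = 1.7139

Step 2: Calculate margin of error
Margin = 1.7139 × 0.0898 = 0.1539

Step 3: Construct interval
CI = 1.0198 ± 0.1539
CI = (0.8659, 1.1737)

Interpretation: each one-unit increase in x is associated with a change in mean y of between 0.8659 and 1.1737, with 90% confidence.
Both endpoints are positive, so the data support a genuinely positive slope at this confidence level.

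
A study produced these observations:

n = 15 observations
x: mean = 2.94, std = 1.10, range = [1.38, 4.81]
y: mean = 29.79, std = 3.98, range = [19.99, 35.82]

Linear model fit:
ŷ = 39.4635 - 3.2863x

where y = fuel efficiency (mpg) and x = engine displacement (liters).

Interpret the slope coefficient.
An increase of one liter in engine displacement is associated with a 3.2863 mpg decrease in predicted fuel efficiency.

The slope β₁ = -3.2863 gives the rate at which the fitted fuel efficiency changes with engine displacement.

Interpretation:
- Engine displacement up by 1 liter → predicted fuel efficiency decreases by 3.2863 mpg
- The effect is assumed constant over the observed range of x (linearity)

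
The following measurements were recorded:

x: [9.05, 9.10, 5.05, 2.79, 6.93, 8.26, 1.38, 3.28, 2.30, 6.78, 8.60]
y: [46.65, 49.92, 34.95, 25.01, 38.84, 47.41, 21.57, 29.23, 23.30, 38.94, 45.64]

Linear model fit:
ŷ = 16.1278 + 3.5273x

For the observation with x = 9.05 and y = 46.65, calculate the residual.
Residual = -1.3999

The residual is the difference between the actual value and the predicted value:

Residual = y - ŷ

Step 1: Calculate predicted value
ŷ = 16.1278 + 3.5273 × 9.05
ŷ = 48.0499

Step 2: Calculate residual
Residual = 46.65 - 48.0499
Residual = -1.3999

Interpretation: the model overestimates the actual value by 1.3999 at this point (negative residual → observation lies below the fitted line).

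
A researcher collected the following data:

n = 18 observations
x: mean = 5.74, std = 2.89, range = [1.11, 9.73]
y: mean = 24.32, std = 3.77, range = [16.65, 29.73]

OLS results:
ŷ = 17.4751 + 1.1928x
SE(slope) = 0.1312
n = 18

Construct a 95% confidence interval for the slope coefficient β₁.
The 95% CI for β₁ is (0.9147, 1.4709)

Confidence interval for the slope:

The 95% CI for β₁ is: β̂₁ ± t*(α/2, n-2) × SE(β̂₁)

Step 1: Find critical t-value
- Confidence level = 0.95
- Degrees of freedom = n - 2 = 18 - 2 = 16
- t*(α/2, 16) = 2.1199

Step 2: Calculate margin of error
Margin = 2.1199 × 0.1312 = 0.2781

Step 3: Construct interval
CI = 1.1928 ± 0.2781
CI = (0.9147, 1.4709)

Interpretation: We are 95% confident that the true slope β₁ lies between 0.9147 and 1.4709.
Since 0 is outside the interval, a two-sided test at α = 0.05 would reject H₀: β₁ = 0.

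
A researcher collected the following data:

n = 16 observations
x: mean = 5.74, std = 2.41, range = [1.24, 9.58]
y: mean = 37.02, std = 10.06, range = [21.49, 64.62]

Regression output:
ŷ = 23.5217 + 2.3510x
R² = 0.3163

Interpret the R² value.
R² = 0.3163 means 31.63% of the variation in y is explained by the linear relationship with x. This indicates a moderate fit.

The coefficient of determination R² is the fraction of the total variation in y that the fitted line accounts for.

Here R² = 0.3163:
- Explained: 31.63% of the variation in y
- Unexplained (residual): 100% − 31.63% = 68.37%
- Rule of thumb (below 0.3 weak; 0.3 to below 0.7 moderate; 0.7 and above strong) → moderate

Equivalently, for simple linear regression R² = r², so |r| = √0.3163 ≈ 0.5624.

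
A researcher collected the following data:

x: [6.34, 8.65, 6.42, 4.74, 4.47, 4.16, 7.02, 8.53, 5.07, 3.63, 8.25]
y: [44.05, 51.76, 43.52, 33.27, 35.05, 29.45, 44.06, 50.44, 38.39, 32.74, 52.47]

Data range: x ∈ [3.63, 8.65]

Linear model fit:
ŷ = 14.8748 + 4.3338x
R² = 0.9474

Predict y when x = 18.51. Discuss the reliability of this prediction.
ŷ = 95.0934 (extrapolation — x = 18.51 lies outside [3.63, 8.65], so reliability is low).

Prediction calculation:
ŷ = 14.8748 + 4.3338 × 18.51
ŷ = 95.0934

Reliability:
- Data range: x ∈ [3.63, 8.65]
- Prediction point: x = 18.51 is 9.86 units above the observed range → this is EXTRAPOLATION, not interpolation

Why that matters here:
- R² describes fit only over the sampled x values; it says nothing about behaviour beyond them
- There are no observations near this x to validate the fitted line there

The R² = 0.9474 only validates the fit within [3.63, 8.65]; treat ŷ = 95.0934 with caution.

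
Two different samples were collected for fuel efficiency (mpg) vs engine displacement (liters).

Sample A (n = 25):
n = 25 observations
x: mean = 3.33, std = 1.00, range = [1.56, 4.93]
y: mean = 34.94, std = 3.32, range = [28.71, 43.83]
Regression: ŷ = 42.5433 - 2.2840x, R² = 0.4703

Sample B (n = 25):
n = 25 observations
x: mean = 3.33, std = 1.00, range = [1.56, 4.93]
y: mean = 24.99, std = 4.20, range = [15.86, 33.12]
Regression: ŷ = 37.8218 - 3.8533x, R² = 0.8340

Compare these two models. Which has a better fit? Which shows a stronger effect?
Model B has the better fit (R² = 0.8340 vs 0.4703). Model B shows the stronger effect (|β₁| = 3.8533 vs 2.2840).

Model Comparison:

Which explains more variance? (R²)
- Model A: R² = 0.4703 → 47.03% of variance in fuel efficiency explained
- Model B: R² = 0.8340 → 83.40% of variance in fuel efficiency explained
- 0.8340 > 0.4703 → Model B has the better fit

Strength of effect — compare |β₁|:
- Model A: β₁ = -2.2840 → predicted fuel efficiency falls 2.2840 mpg per additional liter of engine displacement
- Model B: β₁ = -3.8533 → predicted fuel efficiency falls 3.8533 mpg per additional liter of engine displacement
- |-2.2840| < |-3.8533| → Model B shows the stronger marginal effect

Note: A steeper slope doesn't make a better model if the scatter around the line is large.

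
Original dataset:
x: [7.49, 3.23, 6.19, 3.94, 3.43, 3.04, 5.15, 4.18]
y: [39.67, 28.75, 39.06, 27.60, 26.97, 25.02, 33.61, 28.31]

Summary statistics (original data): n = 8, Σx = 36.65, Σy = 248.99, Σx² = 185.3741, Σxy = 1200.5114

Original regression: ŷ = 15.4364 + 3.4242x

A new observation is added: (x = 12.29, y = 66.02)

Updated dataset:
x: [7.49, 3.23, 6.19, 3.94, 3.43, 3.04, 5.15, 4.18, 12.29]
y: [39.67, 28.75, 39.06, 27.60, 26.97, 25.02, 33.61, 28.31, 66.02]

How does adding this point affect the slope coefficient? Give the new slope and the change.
The slope changes from 3.4242 to 4.2528 (change of +0.8286, or +24.2%).

x = 12.29 lies well outside the original x-range [3.04, 7.49] (x̄ ≈ 4.58), so this observation has high leverage and can move the slope substantially.

Step 1: Update the sums with the new point (n goes from 8 to 9)
Σx  = 36.65 + 12.29 = 48.94
Σy  = 248.99 + 66.02 = 315.01
Σx² = 185.3741 + 12.29² = 185.3741 + 151.0441 = 336.4182
Σxy = 1200.5114 + 12.29×66.02 = 1200.5114 + 811.3858 = 2011.8972

Step 2: Recompute the slope with b₁ = (nΣxy − ΣxΣy) / (nΣx² − (Σx)²)
Numerator   = 9×2011.8972 − 48.94×315.01 = 18107.0748 − 15416.5894 = 2690.4854
Denominator = 9×336.4182 − 48.94² = 3027.7638 − 2395.1236 = 632.6402
b₁(new) = 2690.4854 / 632.6402 = 4.2528

(Same formula on the original sums: (8×1200.5114 − 36.65×248.99) / (8×185.3741 − 36.65²) = 478.6077 / 139.7703 = 3.4242, matching the given fit.)

Step 3: Change in slope
Δβ₁ = 4.2528 − 3.4242 = +0.8286
Relative change = +0.8286 / 3.4242 × 100% = +24.2%
→ the slope increases when the point is added.

A high-leverage point only changes the slope if it is off the original line; here y = 66.02 is above the original trend, so the slope increases.
In practice: check such a point for data-entry or measurement error.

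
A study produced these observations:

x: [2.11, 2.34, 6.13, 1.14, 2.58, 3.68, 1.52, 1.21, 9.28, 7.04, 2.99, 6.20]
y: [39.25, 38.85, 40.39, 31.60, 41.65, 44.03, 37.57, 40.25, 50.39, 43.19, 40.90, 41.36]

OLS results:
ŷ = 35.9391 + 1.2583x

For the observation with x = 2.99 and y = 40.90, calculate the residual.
Residual = 1.1986

The residual is the difference between the actual value and the predicted value:

Residual = y - ŷ

Step 1: Calculate predicted value
ŷ = 35.9391 + 1.2583 × 2.99
ŷ = 39.7014

Step 2: Calculate residual
Residual = 40.90 - 39.7014
Residual = 1.1986

Interpretation: the model underestimates the actual value by 1.1986 at this point (positive residual → observation lies above the fitted line).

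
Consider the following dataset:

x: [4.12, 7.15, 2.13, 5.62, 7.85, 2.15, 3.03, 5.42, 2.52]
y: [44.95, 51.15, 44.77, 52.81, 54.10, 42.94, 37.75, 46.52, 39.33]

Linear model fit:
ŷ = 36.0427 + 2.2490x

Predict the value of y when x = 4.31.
ŷ = 45.7359

Plug x = 4.31 into the fitted line:

ŷ = 36.0427 + 2.2490 × 4.31
ŷ = 36.0427 + 9.6932
ŷ = 45.7359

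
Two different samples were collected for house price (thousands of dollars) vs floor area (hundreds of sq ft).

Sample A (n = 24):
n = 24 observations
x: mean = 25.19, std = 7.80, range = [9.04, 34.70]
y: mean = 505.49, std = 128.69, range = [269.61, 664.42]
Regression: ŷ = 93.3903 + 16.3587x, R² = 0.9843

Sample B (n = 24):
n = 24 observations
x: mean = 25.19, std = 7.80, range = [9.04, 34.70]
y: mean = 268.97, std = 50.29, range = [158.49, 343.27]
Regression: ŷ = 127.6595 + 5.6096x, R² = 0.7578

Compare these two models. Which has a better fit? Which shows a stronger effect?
Model A has the better fit (R² = 0.9843 vs 0.7578). Model A shows the stronger effect (|β₁| = 16.3587 vs 5.6096).

Model Comparison:

Fit — compare R²:
- Model A: R² = 0.9843 → 98.43% of variance in house price explained
- Model B: R² = 0.7578 → 75.78% of variance in house price explained
- 0.9843 > 0.7578 → Model A has the better fit

Effect size (slope magnitude):
- Model A: β₁ = 16.3587 → predicted house price rises 16.3587 thousand dollars per additional hundred sq ft of floor area
- Model B: β₁ = 5.6096 → predicted house price rises 5.6096 thousand dollars per additional hundred sq ft of floor area
- |16.3587| > |5.6096| → Model A shows the stronger marginal effect

Note: The two samples could reflect different populations, time periods, or measurement quality.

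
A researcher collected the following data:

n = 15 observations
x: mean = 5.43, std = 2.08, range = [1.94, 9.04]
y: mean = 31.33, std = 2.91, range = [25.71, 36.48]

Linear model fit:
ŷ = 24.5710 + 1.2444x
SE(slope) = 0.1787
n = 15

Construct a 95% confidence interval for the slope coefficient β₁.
The 95% CI for β₁ is (0.8583, 1.6305)

Confidence interval for the slope:

The 95% CI for β₁ is: β̂₁ ± t*(α/2, n-2) × SE(β̂₁)

Step 1: Find critical t-value
- Confidence level = 0.95
- Degrees of freedom = n - 2 = 15 - 2 = 13
- t*(α/2, 13) = 2.1604

Step 2: Calculate margin of error
Margin = 2.1604 × 0.1787 = 0.3861

Step 3: Construct interval
CI = 1.2444 ± 0.3861
CI = (0.8583, 1.6305)

Interpretation: intervals built this way capture the true β₁ in 95% of repeated samples; here the plausible range for the per-unit effect of x on y is 0.8583 to 1.6305.
Both endpoints are positive, so the data support a genuinely positive slope at this confidence level.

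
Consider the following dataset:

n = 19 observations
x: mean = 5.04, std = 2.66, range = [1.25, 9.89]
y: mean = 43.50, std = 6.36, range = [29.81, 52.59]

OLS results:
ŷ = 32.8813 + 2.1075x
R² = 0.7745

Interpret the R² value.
R² = 0.7745 means 77.45% of the variation in y is explained by the linear relationship with x. This indicates a strong fit.

R² = 1 − SS_res/SS_tot compares the residual scatter to the total scatter of y about its mean.

Here R² = 0.7745:
- Explained: 77.45% of the variation in y
- Unexplained (residual): 100% − 77.45% = 22.55%
- Rule of thumb (below 0.3 weak; 0.3 to below 0.7 moderate; 0.7 and above strong) → strong

Note: R² never decreases when predictors are added, so it should not be used alone to compare models of different size.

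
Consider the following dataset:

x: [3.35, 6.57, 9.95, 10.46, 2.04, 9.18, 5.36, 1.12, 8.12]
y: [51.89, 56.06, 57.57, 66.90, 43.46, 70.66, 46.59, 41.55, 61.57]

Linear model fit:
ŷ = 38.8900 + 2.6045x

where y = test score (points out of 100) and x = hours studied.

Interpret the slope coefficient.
On average, test score is about 2.6045 points higher for every extra hour of study time.

β₁ = 2.6045 is the change in predicted test score (points) per additional hour of study time.

Interpretation:
- Study time up by 1 hour → predicted test score increases by 2.6045 points
- The effect is assumed constant over the observed range of x (linearity)
- The sign (+) gives the direction; the magnitude 2.6045 gives the size of the effect per hour

(β₀ = 38.8900 is the fitted value at x = 0 and is not part of the slope interpretation.)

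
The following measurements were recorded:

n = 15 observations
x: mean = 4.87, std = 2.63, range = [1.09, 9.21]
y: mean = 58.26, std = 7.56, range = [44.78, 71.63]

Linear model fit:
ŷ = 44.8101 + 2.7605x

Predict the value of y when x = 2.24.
ŷ = 50.9936

To predict y for x = 2.24, substitute into the regression equation:

ŷ = 44.8101 + 2.7605 × 2.24
ŷ = 44.8101 + 6.1835
ŷ = 50.9936

This is the fitted mean response at that x — an individual observation would come with a wider prediction interval.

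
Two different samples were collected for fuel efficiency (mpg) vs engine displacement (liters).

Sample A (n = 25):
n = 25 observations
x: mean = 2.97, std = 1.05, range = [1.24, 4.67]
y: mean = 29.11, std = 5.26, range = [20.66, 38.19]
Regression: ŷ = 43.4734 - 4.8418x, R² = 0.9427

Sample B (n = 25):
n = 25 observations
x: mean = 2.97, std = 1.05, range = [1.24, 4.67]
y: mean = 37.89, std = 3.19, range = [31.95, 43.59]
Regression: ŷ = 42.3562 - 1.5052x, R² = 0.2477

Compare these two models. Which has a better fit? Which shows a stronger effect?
Model A has the better fit (R² = 0.9427 vs 0.2477). Model A shows the stronger effect (|β₁| = 4.8418 vs 1.5052).

Model Comparison:

Which explains more variance? (R²)
- Model A: R² = 0.9427 → 94.27% of variance in fuel efficiency explained
- Model B: R² = 0.2477 → 24.77% of variance in fuel efficiency explained
- 0.9427 > 0.2477 → Model A has the better fit

Strength of effect — compare |β₁|:
- Model A: β₁ = -4.8418 → predicted fuel efficiency falls 4.8418 mpg per additional liter of engine displacement
- Model B: β₁ = -1.5052 → predicted fuel efficiency falls 1.5052 mpg per additional liter of engine displacement
- |-4.8418| > |-1.5052| → Model A shows the stronger marginal effect

Notes:
- The two samples could reflect different populations, time periods, or measurement quality.
- A better fit (higher R²) doesn't necessarily mean a more important relationship.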